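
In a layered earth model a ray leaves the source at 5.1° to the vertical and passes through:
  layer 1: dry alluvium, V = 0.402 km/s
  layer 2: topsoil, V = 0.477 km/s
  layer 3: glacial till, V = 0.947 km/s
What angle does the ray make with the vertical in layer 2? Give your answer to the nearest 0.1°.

6.1°

Snell's law across each interface conserves sin θ / V, so sin θ_2 = V_2·sin θ₁/V₁.
sin θ_2 = 0.477 × sin 5.1° / 0.402 = 0.1055.
θ_2 = 6.05° from the vertical.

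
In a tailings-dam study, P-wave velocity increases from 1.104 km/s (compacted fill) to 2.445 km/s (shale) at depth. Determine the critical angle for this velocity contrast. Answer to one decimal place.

26.8°

Critical incidence: sin θ_c = V₁/V₂ = 1.104/2.445 = 0.4515.
θ_c = arcsin 0.4515 = 26.84°.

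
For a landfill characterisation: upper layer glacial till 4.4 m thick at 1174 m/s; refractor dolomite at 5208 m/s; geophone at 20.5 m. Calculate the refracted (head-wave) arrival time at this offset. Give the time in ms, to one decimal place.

t = x/V₂ + 2h·√(V₂²−V₁²)/(V₁V₂).
√(V₂²−V₁²) = √(5208²−1174²) = 5074.0 m/s; delay term = 2·4.4·5074.0/(1174·5208) = 0.00730 s.
t = 20.5/5208 + 0.00730 = 0.01124 s.

11.2 ms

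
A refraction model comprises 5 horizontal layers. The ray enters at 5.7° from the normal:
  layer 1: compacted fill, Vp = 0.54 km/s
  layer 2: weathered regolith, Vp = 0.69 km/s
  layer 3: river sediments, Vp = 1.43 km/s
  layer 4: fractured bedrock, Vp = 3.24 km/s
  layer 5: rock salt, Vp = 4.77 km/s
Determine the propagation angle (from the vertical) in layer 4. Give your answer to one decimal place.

Ray parameter p = sin 5.7° / 0.54 = 1.8393e-01 s/km.
sin θ_4 = p·V_4 = 1.8393e-01 × 3.24 = 0.5959.
θ_4 = arcsin 0.5959 = 36.58°.

36.6°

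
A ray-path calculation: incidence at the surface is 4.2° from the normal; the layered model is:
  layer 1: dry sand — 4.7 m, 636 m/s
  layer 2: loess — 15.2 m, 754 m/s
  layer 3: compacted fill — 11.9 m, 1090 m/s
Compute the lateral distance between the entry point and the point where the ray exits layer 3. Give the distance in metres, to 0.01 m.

Apply Snell's law at each interface; in layer i the horizontal offset is hᵢ·tan θᵢ.
Layer 1: θ = 4.20°; offset = 4.7·tan 4.20° = 0.3451 m.
Layer 2: sin θ = 754·sin 4.2°/636 = 0.0868, θ = 4.98°; offset = 15.2·tan 4.98° = 1.3248 m.
Layer 3: sin θ = 1090·sin 4.2°/636 = 0.1255, θ = 7.21°; offset = 11.9·tan 7.21° = 1.5056 m.
Total horizontal offset = 3.1755 m.

3.18 m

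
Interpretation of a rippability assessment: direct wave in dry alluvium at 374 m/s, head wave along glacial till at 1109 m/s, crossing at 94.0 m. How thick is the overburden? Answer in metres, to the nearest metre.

33 m

h = (x_cross/2)·√((V₂−V₁)/(V₂+V₁)).
(V₂−V₁)/(V₂+V₁) = (1109−374)/(1109+374) = 0.4956; √ = 0.7040.
h = (94.0/2)·0.7040 = 33.09 m.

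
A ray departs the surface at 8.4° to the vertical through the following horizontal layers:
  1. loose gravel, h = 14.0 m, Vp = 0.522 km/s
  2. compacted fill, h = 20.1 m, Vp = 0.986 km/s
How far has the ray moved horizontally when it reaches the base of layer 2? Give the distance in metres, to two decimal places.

Apply Snell's law at each interface; in layer i the horizontal offset is hᵢ·tan θᵢ.
Layer 1: θ = 8.40°; offset = 14.0·tan 8.40° = 2.0673 m.
Layer 2: sin θ = 0.986·sin 8.4°/0.522 = 0.2759, θ = 16.02°; offset = 20.1·tan 16.02° = 5.7703 m.
Summing the layer offsets gives 7.8376 m.

7.84 m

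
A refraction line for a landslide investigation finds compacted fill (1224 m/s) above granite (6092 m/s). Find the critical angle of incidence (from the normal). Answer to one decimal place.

At critical incidence the refracted ray runs along the interface (θ₂ = 90°), so sin θ_c = V₁/V₂.
θ_c = arcsin(1224/6092) = arcsin 0.2009 = 11.59°.

11.6°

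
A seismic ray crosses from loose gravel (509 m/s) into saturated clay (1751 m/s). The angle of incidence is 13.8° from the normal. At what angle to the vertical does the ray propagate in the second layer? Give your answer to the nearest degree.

55°

Snell's law: sin θ₂ = (V₂/V₁)·sin θ₁ = (1751/509)·sin 13.8° = 0.8206.
θ₂ = arcsin 0.8206 = 55.14° from the normal.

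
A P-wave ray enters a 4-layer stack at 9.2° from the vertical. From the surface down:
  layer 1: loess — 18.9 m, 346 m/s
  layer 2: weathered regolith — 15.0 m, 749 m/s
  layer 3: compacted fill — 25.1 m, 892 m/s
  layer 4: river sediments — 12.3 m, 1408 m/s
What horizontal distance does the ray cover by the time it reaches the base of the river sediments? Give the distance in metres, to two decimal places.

30.49 m

Apply Snell's law at each interface; in layer i the horizontal offset is hᵢ·tan θᵢ.
Layer 1: θ = 9.20°; offset = 18.9·tan 9.20° = 3.0611 m.
Layer 2: sin θ = 749·sin 9.2°/346 = 0.3461, θ = 20.25°; offset = 15.0·tan 20.25° = 5.5335 m.
Layer 3: sin θ = 892·sin 9.2°/346 = 0.4122, θ = 24.34°; offset = 25.1·tan 24.34° = 11.3551 m.
Layer 4: sin θ = 1408·sin 9.2°/346 = 0.6506, θ = 40.59°; offset = 12.3·tan 40.59° = 10.5379 m.
Σ offsets = 30.4877 m.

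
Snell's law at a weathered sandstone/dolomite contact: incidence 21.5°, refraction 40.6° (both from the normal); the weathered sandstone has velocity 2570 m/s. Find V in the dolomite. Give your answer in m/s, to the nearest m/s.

Snell's law: sin 21.5°/V₁ = sin 40.6°/V₂.
V₂ = V₁·sin 40.6°/sin 21.5° = 2570 × 1.7756 = 4563.39 m/s.

4563 m/s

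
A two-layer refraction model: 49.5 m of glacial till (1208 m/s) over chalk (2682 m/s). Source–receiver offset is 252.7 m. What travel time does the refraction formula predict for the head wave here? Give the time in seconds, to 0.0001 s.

0.1674 s

t = x/V₂ + 2h·√(V₂²−V₁²)/(V₁V₂).
√(V₂²−V₁²) = √(2682²−1208²) = 2394.5 m/s; delay term = 2·49.5·2394.5/(1208·2682) = 0.07317 s.
t = 252.7/2682 + 0.07317 = 0.16739 s.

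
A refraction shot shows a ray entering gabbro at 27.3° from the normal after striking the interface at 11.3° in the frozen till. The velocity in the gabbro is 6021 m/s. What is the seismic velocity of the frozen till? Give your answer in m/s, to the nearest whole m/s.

Snell's law: sin 11.3°/V₁ = sin 27.3°/V₂.
V₁ = V₂·sin 11.3°/sin 27.3° = 6021 × 0.4272 = 2572.32 m/s.

2572 m/s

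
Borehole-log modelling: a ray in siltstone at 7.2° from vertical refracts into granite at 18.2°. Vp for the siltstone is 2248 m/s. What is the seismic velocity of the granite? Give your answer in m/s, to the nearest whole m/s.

sin 7.2° = 0.1253; sin 18.2° = 0.3123.
V₂ = V₁·(sin θ₂/sin θ₁) = 2248·(0.3123/0.1253) = 5602.10 m/s.

5602 m/s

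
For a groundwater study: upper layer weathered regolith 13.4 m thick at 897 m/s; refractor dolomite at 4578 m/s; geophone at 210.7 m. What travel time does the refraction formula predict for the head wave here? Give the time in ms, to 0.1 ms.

θ_c = arcsin(V₁/V₂) = arcsin(897/4578) = 11.30°, cos θ_c = 0.9806.
Intercept time tᵢ = 2h cos θ_c / V₁ = 2·13.4·0.9806/897 = 0.02930 s.
t = x/V₂ + tᵢ = 210.7/4578 + 0.02930 = 0.07532 s.

75.3 ms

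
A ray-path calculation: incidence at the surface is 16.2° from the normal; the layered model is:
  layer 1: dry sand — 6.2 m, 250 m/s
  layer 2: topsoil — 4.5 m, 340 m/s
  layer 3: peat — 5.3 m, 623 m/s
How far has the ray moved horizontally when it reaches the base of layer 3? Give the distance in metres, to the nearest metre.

9 m

Apply Snell's law at each interface; in layer i the horizontal offset is hᵢ·tan θᵢ.
Layer 1: θ = 16.20°; offset = 6.2·tan 16.20° = 1.801 m.
Layer 2: sin θ = 340·sin 16.2°/250 = 0.3794, θ = 22.30°; offset = 4.5·tan 22.30° = 1.845 m.
Layer 3: sin θ = 623·sin 16.2°/250 = 0.6952, θ = 44.05°; offset = 5.3·tan 44.05° = 5.127 m.
Σ offsets = 8.773 m.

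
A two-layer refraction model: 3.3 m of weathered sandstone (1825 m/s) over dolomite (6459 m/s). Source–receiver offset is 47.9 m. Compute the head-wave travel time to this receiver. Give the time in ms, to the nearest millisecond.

θ_c = arcsin(V₁/V₂) = arcsin(1825/6459) = 16.41°, cos θ_c = 0.9593.
Intercept time tᵢ = 2h cos θ_c / V₁ = 2·3.3·0.9593/1825 = 0.00347 s.
t = x/V₂ + tᵢ = 47.9/6459 + 0.00347 = 0.01089 s.

11 ms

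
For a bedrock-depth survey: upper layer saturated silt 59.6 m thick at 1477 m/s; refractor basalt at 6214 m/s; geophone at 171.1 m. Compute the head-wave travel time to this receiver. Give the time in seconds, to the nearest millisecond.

0.106 s

θ_c = arcsin(V₁/V₂) = arcsin(1477/6214) = 13.75°, cos θ_c = 0.9713.
Intercept time tᵢ = 2h cos θ_c / V₁ = 2·59.6·0.9713/1477 = 0.07839 s.
t = x/V₂ + tᵢ = 171.1/6214 + 0.07839 = 0.10593 s.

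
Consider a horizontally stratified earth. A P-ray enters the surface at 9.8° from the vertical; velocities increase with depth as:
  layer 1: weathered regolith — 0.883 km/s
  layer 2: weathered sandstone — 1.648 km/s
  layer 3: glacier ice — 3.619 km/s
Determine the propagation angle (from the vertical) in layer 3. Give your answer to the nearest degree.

44°

Snell's law across each interface conserves sin θ / V, so sin θ_3 = V_3·sin θ₁/V₁.
sin θ_3 = 3.619 × sin 9.8° / 0.883 = 0.6976.
θ_3 = arcsin 0.6976 = 44.24°.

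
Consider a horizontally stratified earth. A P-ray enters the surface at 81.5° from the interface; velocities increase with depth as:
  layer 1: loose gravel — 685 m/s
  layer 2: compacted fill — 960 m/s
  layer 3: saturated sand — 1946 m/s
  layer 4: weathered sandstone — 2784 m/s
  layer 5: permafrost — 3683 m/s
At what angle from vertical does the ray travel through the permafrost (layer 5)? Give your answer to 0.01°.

From the normal: θ₁ = 90° − 81.5° = 8.5°.
Ray parameter p = sin 8.5° / 685 = 2.1578e-04 s/m.
sin θ_5 = p·V_5 = 2.1578e-04 × 3683 = 0.7947.
θ_5 = arcsin 0.7947 = 52.63°.

52.63°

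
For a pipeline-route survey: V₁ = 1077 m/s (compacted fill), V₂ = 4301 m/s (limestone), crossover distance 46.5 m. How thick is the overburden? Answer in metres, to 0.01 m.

18.00 m

x_cross = 2h·√((V₂+V₁)/(V₂−V₁)) → h = x_cross / (2·√((V₂+V₁)/(V₂−V₁))).
√((V₂+V₁)/(V₂−V₁)) = √((4301+1077)/(4301−1077)) = 1.2916.
h = 46.5 / (2·1.2916) = 18.00 m.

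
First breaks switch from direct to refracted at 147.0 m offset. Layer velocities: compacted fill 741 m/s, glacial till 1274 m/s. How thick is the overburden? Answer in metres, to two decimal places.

x_cross = 2h·√((V₂+V₁)/(V₂−V₁)) → h = x_cross / (2·√((V₂+V₁)/(V₂−V₁))).
√((V₂+V₁)/(V₂−V₁)) = √((1274+741)/(1274−741)) = 1.9443.
h = 147.0 / (2·1.9443) = 37.80 m.

37.80 m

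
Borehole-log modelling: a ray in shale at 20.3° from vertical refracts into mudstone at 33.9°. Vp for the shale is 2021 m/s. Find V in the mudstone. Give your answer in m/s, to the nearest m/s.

3249 m/s

Snell's law: sin 20.3°/V₁ = sin 33.9°/V₂.
V₂ = V₁·sin 33.9°/sin 20.3° = 2021 × 1.6076 = 3249.03 m/s.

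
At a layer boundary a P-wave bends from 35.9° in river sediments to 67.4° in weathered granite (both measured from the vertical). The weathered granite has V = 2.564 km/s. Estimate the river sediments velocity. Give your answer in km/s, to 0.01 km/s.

1.63 km/s

sin 35.9° = 0.5864; sin 67.4° = 0.9232.
V₁ = V₂·(sin θ₁/sin θ₂) = 2.564·(0.5864/0.9232) = 1.63 km/s.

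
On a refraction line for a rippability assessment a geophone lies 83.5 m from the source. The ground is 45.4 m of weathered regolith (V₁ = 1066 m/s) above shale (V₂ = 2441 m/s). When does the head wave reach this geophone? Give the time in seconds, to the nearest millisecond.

0.111 s

θ_c = arcsin(V₁/V₂) = arcsin(1066/2441) = 25.89°, cos θ_c = 0.8996.
Intercept time tᵢ = 2h cos θ_c / V₁ = 2·45.4·0.8996/1066 = 0.07663 s.
t = x/V₂ + tᵢ = 83.5/2441 + 0.07663 = 0.11083 s.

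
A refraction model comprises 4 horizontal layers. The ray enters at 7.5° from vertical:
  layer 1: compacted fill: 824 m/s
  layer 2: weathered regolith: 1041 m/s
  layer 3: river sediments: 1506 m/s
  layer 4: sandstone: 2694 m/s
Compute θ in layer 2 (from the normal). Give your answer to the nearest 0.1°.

9.5°

Ray parameter p = sin 7.5° / 824 = 1.5841e-04 s/m.
sin θ_2 = p·V_2 = 1.5841e-04 × 1041 = 0.1649.
θ_2 = 9.49° from the vertical.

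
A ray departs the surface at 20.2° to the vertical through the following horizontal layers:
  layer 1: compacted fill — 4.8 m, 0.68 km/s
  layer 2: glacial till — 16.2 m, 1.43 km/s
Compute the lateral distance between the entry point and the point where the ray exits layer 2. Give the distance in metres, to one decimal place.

p = sin θ₁/V₁ = sin 20.2°/0.68 = 5.0779e-01 s/km is conserved through the stack.
Layer 1: θ = 20.20°; offset = 4.8·tan 20.20° = 1.766 m.
Layer 2: sin θ = p·1.43 = 0.7261 → θ = 46.56°; offset = 16.2·tan 46.56° = 17.109 m.
Σ offsets = 18.875 m.

18.9 m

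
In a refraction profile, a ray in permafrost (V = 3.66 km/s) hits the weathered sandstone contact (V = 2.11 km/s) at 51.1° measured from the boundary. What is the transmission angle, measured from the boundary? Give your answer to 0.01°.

68.78°

Angle from the normal: 90° − 51.1° = 38.9°.
Snell's law: sin θ₂ = (V₂/V₁)·sin θ₁ = (2.11/3.66)·sin 38.9° = 0.3620.
θ₂ = sin⁻¹(0.3620) = 21.22° (from vertical).
From the interface: 90° − 21.22° = 68.78°.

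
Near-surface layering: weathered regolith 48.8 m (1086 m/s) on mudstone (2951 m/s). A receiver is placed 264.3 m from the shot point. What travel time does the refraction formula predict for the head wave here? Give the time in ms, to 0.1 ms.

173.1 ms

t = x/V₂ + 2h·√(V₂²−V₁²)/(V₁V₂).
√(V₂²−V₁²) = √(2951²−1086²) = 2743.9 m/s; delay term = 2·48.8·2743.9/(1086·2951) = 0.08356 s.
t = 264.3/2951 + 0.08356 = 0.17313 s.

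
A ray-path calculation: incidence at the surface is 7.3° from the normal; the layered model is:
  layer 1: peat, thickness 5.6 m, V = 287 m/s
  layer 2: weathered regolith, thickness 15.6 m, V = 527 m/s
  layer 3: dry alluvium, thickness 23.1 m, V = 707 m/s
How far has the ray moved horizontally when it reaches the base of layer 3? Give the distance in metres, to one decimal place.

Ray parameter p = sin 7.3° / 287 m/s = 4.4273e-04 s/m.
Layer 1: θ = 7.30°; offset = 5.6·tan 7.30° = 0.717 m.
Layer 2: sin θ = p·527 = 0.2333 → θ = 13.49°; offset = 15.6·tan 13.49° = 3.743 m.
Layer 3: sin θ = p·707 = 0.3130 → θ = 18.24°; offset = 23.1·tan 18.24° = 7.613 m.
Σ offsets = 12.074 m.

12.1 m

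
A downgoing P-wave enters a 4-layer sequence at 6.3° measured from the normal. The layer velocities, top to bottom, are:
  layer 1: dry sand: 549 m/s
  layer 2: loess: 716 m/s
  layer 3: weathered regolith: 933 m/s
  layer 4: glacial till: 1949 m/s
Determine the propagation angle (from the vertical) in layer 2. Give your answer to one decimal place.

Ray parameter p = sin 6.3° / 549 = 1.9988e-04 s/m.
sin θ_2 = p·V_2 = 1.9988e-04 × 716 = 0.1431.
θ_2 = arcsin 0.1431 = 8.23°.

8.2°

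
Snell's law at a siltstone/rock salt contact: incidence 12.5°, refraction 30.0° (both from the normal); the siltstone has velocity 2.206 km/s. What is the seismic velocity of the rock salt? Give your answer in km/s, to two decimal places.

sin 12.5° = 0.2164; sin 30.0° = 0.5000.
V₂ = V₁·(sin θ₂/sin θ₁) = 2.206·(0.5000/0.2164) = 5.10 km/s.

5.10 km/s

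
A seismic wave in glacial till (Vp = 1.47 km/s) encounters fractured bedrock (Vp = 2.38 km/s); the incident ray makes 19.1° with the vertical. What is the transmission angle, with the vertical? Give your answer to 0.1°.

32.0°

sin θ₁/V₁ = sin θ₂/V₂ ⇒ sin θ₂ = 2.38·sin 19.1°/1.47 = 2.38·0.3272/1.47 = 0.5298.
θ₂ = sin⁻¹(0.5298) = 31.99° (from vertical).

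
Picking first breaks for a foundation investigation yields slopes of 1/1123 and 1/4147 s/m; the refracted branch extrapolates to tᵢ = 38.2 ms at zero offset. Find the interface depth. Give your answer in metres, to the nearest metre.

h = tᵢ·V₁·V₂ / (2·√(V₂²−V₁²)).
√(V₂²−V₁²) = √(4147² − 1123²) = 3992.1 m/s.
h = 0.0382 s × 1123 × 4147 / (2 × 3992.1) = 22.28 m.

22 m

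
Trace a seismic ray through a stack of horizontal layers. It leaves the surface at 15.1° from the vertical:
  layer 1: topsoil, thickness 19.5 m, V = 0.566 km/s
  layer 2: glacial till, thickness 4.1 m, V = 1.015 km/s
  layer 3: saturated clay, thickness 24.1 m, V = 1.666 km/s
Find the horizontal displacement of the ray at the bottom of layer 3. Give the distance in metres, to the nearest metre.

p = sin θ₁/V₁ = sin 15.1°/0.566 = 4.6026e-01 s/km is conserved through the stack.
Layer 1: θ = 15.10°; offset = 19.5·tan 15.10° = 5.262 m.
Layer 2: sin θ = p·1.015 = 0.4672 → θ = 27.85°; offset = 4.1·tan 27.85° = 2.166 m.
Layer 3: sin θ = p·1.666 = 0.7668 → θ = 50.07°; offset = 24.1·tan 50.07° = 28.789 m.
Summing the layer offsets gives 36.216 m.

36 m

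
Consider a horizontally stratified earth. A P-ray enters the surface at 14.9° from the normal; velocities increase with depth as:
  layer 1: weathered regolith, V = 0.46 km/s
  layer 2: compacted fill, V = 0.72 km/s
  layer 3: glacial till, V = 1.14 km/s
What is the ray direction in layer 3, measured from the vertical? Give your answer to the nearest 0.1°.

Ray parameter p = sin 14.9° / 0.46 = 5.5898e-01 s/km.
sin θ_3 = p·V_3 = 5.5898e-01 × 1.14 = 0.6372.
θ_3 = arcsin 0.6372 = 39.59°.

39.6°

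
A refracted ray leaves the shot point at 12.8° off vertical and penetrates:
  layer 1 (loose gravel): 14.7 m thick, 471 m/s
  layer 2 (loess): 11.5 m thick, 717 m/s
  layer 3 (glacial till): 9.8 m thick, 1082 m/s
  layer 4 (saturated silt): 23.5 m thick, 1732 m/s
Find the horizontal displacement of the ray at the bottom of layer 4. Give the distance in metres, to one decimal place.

46.3 m

Ray parameter p = sin 12.8° / 471 m/s = 4.7038e-04 s/m.
Layer 1: θ = 12.80°; offset = 14.7·tan 12.80° = 3.340 m.
Layer 2: sin θ = p·717 = 0.3373 → θ = 19.71°; offset = 11.5·tan 19.71° = 4.120 m.
Layer 3: sin θ = p·1082 = 0.5090 → θ = 30.59°; offset = 9.8·tan 30.59° = 5.794 m.
Layer 4: sin θ = p·1732 = 0.8147 → θ = 54.56°; offset = 23.5·tan 54.56° = 33.016 m.
Total horizontal offset = 46.270 m.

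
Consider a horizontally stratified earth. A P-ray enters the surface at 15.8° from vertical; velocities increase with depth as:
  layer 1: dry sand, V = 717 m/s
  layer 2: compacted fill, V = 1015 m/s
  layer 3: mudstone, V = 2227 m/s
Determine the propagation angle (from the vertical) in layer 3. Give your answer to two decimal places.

Snell's law across each interface conserves sin θ / V, so sin θ_3 = V_3·sin θ₁/V₁.
sin θ_3 = 2227 × sin 15.8° / 717 = 0.8457.
θ_3 = arcsin 0.8457 = 57.75°.

57.75°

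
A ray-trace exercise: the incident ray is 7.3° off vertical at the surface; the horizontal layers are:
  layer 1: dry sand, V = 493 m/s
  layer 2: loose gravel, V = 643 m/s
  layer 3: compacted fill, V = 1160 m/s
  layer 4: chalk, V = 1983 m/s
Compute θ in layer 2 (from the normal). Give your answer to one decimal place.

9.5°

Snell's law across each interface conserves sin θ / V, so sin θ_2 = V_2·sin θ₁/V₁.
sin θ_2 = 643 × sin 7.3° / 493 = 0.1657.
θ_2 = arcsin 0.1657 = 9.54°.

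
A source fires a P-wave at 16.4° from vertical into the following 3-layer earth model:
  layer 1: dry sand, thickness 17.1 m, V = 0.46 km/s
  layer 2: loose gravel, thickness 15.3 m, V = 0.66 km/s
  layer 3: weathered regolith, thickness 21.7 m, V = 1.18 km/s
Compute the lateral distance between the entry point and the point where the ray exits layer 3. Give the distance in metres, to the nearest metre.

35 m

Apply Snell's law at each interface; in layer i the horizontal offset is hᵢ·tan θᵢ.
Layer 1: θ = 16.40°; offset = 17.1·tan 16.40° = 5.033 m.
Layer 2: sin θ = 0.66·sin 16.4°/0.46 = 0.4051, θ = 23.90°; offset = 15.3·tan 23.90° = 6.779 m.
Layer 3: sin θ = 1.18·sin 16.4°/0.46 = 0.7243, θ = 46.41°; offset = 21.7·tan 46.41° = 22.794 m.
Total horizontal offset = 34.606 m.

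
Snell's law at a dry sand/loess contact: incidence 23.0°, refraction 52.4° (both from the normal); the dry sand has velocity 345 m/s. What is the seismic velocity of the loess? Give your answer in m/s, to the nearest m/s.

700 m/s

sin 23.0° = 0.3907; sin 52.4° = 0.7923.
V₂ = V₁·(sin θ₂/sin θ₁) = 345·(0.7923/0.3907) = 699.56 m/s.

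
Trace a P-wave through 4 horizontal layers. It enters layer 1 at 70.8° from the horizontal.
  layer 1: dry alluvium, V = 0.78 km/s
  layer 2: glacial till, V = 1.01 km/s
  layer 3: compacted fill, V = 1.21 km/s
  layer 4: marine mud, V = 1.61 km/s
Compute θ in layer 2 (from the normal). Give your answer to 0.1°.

From the normal: θ₁ = 90° − 70.8° = 19.2°.
Ray parameter p = sin 19.2° / 0.78 = 4.2162e-01 s/km.
sin θ_2 = p·V_2 = 4.2162e-01 × 1.01 = 0.4258.
θ_2 = arcsin 0.4258 = 25.20°.

25.2°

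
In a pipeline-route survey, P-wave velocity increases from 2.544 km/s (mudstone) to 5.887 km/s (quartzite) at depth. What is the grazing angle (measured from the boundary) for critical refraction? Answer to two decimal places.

64.40°

Critical incidence: sin θ_c = V₁/V₂ = 2.544/5.887 = 0.4321.
θ_c = arcsin 0.4321 = 25.60°.
Measured from the interface: 90° − 25.60° = 64.40°.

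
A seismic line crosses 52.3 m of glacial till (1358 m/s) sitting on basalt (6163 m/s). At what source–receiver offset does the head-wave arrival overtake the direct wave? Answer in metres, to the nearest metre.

131 m

x_cross = 2h·√((V₂+V₁)/(V₂−V₁)).
(V₂+V₁)/(V₂−V₁) = (6163+1358)/(6163−1358) = 1.5652; √ = 1.2511.
x_cross = 2·52.3·1.2511 = 130.86 m.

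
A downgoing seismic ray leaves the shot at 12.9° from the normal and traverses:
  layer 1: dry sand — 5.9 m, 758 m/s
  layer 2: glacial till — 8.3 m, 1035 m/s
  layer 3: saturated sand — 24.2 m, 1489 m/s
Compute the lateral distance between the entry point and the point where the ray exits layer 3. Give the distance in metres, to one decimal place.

15.8 m

Apply Snell's law at each interface; in layer i the horizontal offset is hᵢ·tan θᵢ.
Layer 1: θ = 12.90°; offset = 5.9·tan 12.90° = 1.351 m.
Layer 2: sin θ = 1035·sin 12.9°/758 = 0.3048, θ = 17.75°; offset = 8.3·tan 17.75° = 2.657 m.
Layer 3: sin θ = 1489·sin 12.9°/758 = 0.4385, θ = 26.01°; offset = 24.2·tan 26.01° = 11.809 m.
Σ offsets = 15.817 m.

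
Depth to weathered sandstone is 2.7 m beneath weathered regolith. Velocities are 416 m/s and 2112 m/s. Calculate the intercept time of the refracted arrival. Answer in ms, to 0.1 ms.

θ_c = arcsin(V₁/V₂) = arcsin(416/2112) = 11.36°; cos θ_c = 0.9804.
tᵢ = 2h·cos θ_c / V₁ = 2·2.7·0.9804 / 416 = 0.01273 s.

12.7 ms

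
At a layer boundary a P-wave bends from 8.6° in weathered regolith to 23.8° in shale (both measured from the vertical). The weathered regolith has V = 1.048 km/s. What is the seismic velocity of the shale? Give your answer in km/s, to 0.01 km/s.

2.83 km/s

sin 8.6° = 0.1495; sin 23.8° = 0.4035.
V₂ = V₁·(sin θ₂/sin θ₁) = 1.048·(0.4035/0.1495) = 2.83 km/s.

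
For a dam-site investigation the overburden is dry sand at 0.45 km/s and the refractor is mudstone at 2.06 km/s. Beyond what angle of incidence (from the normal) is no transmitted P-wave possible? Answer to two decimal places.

12.62°

At critical incidence the refracted ray runs along the interface (θ₂ = 90°), so sin θ_c = V₁/V₂.
θ_c = arcsin(0.45/2.06) = arcsin 0.2184 = 12.62°.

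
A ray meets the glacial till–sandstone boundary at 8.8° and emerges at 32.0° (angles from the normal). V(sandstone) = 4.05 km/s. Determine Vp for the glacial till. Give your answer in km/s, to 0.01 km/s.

1.17 km/s

sin 8.8° = 0.1530; sin 32.0° = 0.5299.
V₁ = V₂·(sin θ₁/sin θ₂) = 4.05·(0.1530/0.5299) = 1.17 km/s.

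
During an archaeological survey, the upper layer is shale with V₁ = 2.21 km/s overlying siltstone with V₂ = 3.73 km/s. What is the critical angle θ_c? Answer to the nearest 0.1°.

36.3°

Critical incidence: sin θ_c = V₁/V₂ = 2.21/3.73 = 0.5925.
θ_c = arcsin 0.5925 = 36.33°.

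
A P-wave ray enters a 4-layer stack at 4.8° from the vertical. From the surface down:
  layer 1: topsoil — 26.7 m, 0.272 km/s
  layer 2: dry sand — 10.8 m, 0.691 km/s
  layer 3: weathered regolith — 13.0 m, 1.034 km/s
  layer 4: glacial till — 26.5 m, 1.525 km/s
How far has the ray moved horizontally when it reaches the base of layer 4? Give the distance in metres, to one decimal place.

23.0 m

p = sin θ₁/V₁ = sin 4.8°/0.272 = 3.0764e-01 s/km is conserved through the stack.
Layer 1: θ = 4.80°; offset = 26.7·tan 4.80° = 2.242 m.
Layer 2: sin θ = p·0.691 = 0.2126 → θ = 12.27°; offset = 10.8·tan 12.27° = 2.350 m.
Layer 3: sin θ = p·1.034 = 0.3181 → θ = 18.55°; offset = 13.0·tan 18.55° = 4.362 m.
Layer 4: sin θ = p·1.525 = 0.4691 → θ = 27.98°; offset = 26.5·tan 27.98° = 14.078 m.
Σ offsets = 23.031 m.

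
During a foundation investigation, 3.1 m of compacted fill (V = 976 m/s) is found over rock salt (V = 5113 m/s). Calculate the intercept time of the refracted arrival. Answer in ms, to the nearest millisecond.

6 ms

tᵢ = 2h·√(V₂²−V₁²)/(V₁V₂).
√(V₂²−V₁²) = √(5113²−976²) = 5019.0 m/s.
tᵢ = 2·3.1·5019.0/(976·5113) = 0.00624 s.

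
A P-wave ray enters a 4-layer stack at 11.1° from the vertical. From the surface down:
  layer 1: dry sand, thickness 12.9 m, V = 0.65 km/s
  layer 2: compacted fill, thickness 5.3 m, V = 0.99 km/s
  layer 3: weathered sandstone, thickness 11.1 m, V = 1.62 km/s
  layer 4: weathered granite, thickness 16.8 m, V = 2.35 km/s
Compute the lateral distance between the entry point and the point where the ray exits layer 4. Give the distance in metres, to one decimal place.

26.5 m

p = sin θ₁/V₁ = sin 11.1°/0.65 = 2.9619e-01 s/km is conserved through the stack.
Layer 1: θ = 11.10°; offset = 12.9·tan 11.10° = 2.531 m.
Layer 2: sin θ = p·0.99 = 0.2932 → θ = 17.05°; offset = 5.3·tan 17.05° = 1.626 m.
Layer 3: sin θ = p·1.62 = 0.4798 → θ = 28.67°; offset = 11.1·tan 28.67° = 6.071 m.
Layer 4: sin θ = p·2.35 = 0.6960 → θ = 44.11°; offset = 16.8·tan 44.11° = 16.286 m.
Total horizontal offset = 26.513 m.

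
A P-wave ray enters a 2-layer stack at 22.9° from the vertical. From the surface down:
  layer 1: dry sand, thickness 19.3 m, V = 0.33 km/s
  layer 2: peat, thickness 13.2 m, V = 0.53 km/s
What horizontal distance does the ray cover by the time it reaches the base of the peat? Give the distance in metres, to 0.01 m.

Ray parameter p = sin 22.9° / 0.33 km/s = 1.1792e+00 s/km.
Layer 1: θ = 22.90°; offset = 19.3·tan 22.90° = 8.1526 m.
Layer 2: sin θ = p·0.53 = 0.6250 → θ = 38.68°; offset = 13.2·tan 38.68° = 10.5673 m.
Σ offsets = 18.7199 m.

18.72 m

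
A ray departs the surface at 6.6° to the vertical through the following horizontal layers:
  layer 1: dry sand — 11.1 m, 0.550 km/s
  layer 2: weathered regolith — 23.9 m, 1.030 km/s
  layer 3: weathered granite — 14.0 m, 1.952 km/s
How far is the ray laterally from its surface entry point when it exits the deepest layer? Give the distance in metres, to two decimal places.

p = sin θ₁/V₁ = sin 6.6°/0.550 = 2.0898e-01 s/km is conserved through the stack.
Layer 1: θ = 6.60°; offset = 11.1·tan 6.60° = 1.2843 m.
Layer 2: sin θ = p·1.030 = 0.2152 → θ = 12.43°; offset = 23.9·tan 12.43° = 5.2679 m.
Layer 3: sin θ = p·1.952 = 0.4079 → θ = 24.07°; offset = 14.0·tan 24.07° = 6.2550 m.
Σ offsets = 12.8072 m.

12.81 m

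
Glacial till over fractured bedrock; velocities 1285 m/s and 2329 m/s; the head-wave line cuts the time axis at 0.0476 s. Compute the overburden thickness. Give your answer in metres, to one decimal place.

36.7 m

h = tᵢ·V₁·V₂ / (2·√(V₂²−V₁²)).
√(V₂²−V₁²) = √(2329² − 1285²) = 1942.4 m/s.
h = 0.0476 s × 1285 × 2329 / (2 × 1942.4) = 36.67 m.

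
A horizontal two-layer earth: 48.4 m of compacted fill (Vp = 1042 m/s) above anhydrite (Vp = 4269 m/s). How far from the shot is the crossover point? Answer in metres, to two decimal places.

x_cross = 2h·√((V₂+V₁)/(V₂−V₁)).
(V₂+V₁)/(V₂−V₁) = (4269+1042)/(4269−1042) = 1.6458; √ = 1.2829.
x_cross = 2·48.4·1.2829 = 124.18 m.

124.18 m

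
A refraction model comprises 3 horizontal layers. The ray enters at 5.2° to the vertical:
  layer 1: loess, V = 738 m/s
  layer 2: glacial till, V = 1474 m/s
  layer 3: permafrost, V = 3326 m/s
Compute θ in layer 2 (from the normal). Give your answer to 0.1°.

Ray parameter p = sin 5.2° / 738 = 1.2281e-04 s/m.
sin θ_2 = p·V_2 = 1.2281e-04 × 1474 = 0.1810.
θ_2 = arcsin 0.1810 = 10.43°.

10.4°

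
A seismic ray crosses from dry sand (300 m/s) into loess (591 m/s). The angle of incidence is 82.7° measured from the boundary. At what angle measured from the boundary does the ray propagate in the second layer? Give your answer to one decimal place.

Convert to the normal: θ₁ = 90° − 82.7° = 7.3°.
sin θ₁/V₁ = sin θ₂/V₂ ⇒ sin θ₂ = 591·sin 7.3°/300 = 591·0.1271/300 = 0.2503.
θ₂ = sin⁻¹(0.2503) = 14.50° (from vertical).
From the interface: 90° − 14.50° = 75.50°.

75.5°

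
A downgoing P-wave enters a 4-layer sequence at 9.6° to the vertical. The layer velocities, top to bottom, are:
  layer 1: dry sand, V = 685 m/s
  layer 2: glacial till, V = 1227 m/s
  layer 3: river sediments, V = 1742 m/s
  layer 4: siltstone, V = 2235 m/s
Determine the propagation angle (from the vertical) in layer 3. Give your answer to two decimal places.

Snell's law across each interface conserves sin θ / V, so sin θ_3 = V_3·sin θ₁/V₁.
sin θ_3 = 1742 × sin 9.6° / 685 = 0.4241.
θ_3 = arcsin 0.4241 = 25.09°.

25.09°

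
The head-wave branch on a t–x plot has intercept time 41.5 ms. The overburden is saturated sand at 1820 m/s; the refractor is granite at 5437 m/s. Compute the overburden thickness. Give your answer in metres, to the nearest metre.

θ_c = arcsin(1820/5437) = 19.56°; cos θ_c = 0.9423.
tᵢ = 2h cos θ_c/V₁ ⇒ h = tᵢ·V₁/(2 cos θ_c) = 0.0415·1820/(2·0.9423) = 40.08 m.

40 m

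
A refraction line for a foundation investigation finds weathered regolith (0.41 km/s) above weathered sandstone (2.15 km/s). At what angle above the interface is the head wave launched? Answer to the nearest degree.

At critical incidence the refracted ray runs along the interface (θ₂ = 90°), so sin θ_c = V₁/V₂.
θ_c = arcsin(0.41/2.15) = arcsin 0.1907 = 10.99°.
Measured from the interface: 90° − 10.99° = 79.01°.

79°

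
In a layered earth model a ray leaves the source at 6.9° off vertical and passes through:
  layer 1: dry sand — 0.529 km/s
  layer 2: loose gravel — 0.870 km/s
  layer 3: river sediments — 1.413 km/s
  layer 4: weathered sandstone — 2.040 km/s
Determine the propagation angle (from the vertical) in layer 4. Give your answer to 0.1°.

27.6°

Snell's law across each interface conserves sin θ / V, so sin θ_4 = V_4·sin θ₁/V₁.
sin θ_4 = 2.040 × sin 6.9° / 0.529 = 0.4633.
θ_4 = arcsin 0.4633 = 27.60°.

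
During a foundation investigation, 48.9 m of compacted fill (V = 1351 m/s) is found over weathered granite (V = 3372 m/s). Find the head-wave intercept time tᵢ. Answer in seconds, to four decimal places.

tᵢ = 2h·√(V₂²−V₁²)/(V₁V₂).
√(V₂²−V₁²) = √(3372²−1351²) = 3089.5 m/s.
tᵢ = 2·48.9·3089.5/(1351·3372) = 0.06633 s.

0.0663 s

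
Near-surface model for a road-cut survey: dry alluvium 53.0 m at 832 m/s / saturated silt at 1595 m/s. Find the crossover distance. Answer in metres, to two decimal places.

x_cross = 2h·√((V₂+V₁)/(V₂−V₁)).
(V₂+V₁)/(V₂−V₁) = (1595+832)/(1595−832) = 3.1809; √ = 1.7835.
x_cross = 2·53.0·1.7835 = 189.05 m.

189.05 m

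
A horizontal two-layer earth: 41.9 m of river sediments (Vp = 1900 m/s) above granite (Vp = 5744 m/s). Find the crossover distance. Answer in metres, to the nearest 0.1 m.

118.2 m

x_cross = 2h·√((V₂+V₁)/(V₂−V₁)).
(V₂+V₁)/(V₂−V₁) = (5744+1900)/(5744−1900) = 1.9886; √ = 1.4102.
x_cross = 2·41.9·1.4102 = 118.17 m.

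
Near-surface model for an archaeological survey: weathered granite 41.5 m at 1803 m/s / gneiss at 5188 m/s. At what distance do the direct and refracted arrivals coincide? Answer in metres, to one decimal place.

119.3 m

x_cross = 2h·√((V₂+V₁)/(V₂−V₁)).
(V₂+V₁)/(V₂−V₁) = (5188+1803)/(5188−1803) = 2.0653; √ = 1.4371.
x_cross = 2·41.5·1.4371 = 119.28 m.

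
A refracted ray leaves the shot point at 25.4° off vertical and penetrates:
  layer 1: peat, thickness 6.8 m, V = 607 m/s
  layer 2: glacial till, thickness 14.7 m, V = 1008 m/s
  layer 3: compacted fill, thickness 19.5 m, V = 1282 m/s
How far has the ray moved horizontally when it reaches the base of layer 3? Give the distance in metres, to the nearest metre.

p = sin θ₁/V₁ = sin 25.4°/607 = 7.0665e-04 s/m is conserved through the stack.
Layer 1: θ = 25.40°; offset = 6.8·tan 25.40° = 3.229 m.
Layer 2: sin θ = p·1008 = 0.7123 → θ = 45.42°; offset = 14.7·tan 45.42° = 14.918 m.
Layer 3: sin θ = p·1282 = 0.9059 → θ = 64.95°; offset = 19.5·tan 64.95° = 41.719 m.
Σ offsets = 59.866 m.

60 m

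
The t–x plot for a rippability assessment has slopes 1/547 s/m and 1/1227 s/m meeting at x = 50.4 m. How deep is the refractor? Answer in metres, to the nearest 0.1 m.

h = (x_cross/2)·√((V₂−V₁)/(V₂+V₁)).
(V₂−V₁)/(V₂+V₁) = (1227−547)/(1227+547) = 0.3833; √ = 0.6191.
h = (50.4/2)·0.6191 = 15.60 m.

15.6 m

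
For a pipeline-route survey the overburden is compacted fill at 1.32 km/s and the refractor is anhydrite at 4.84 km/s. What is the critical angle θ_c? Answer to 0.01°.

15.83°

At critical incidence the refracted ray runs along the interface (θ₂ = 90°), so sin θ_c = V₁/V₂.
θ_c = arcsin(1.32/4.84) = arcsin 0.2727 = 15.83°.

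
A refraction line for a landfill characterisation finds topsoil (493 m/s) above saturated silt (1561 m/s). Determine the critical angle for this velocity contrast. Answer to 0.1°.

Critical incidence: sin θ_c = V₁/V₂ = 493/1561 = 0.3158.
θ_c = arcsin 0.3158 = 18.41°.

18.4°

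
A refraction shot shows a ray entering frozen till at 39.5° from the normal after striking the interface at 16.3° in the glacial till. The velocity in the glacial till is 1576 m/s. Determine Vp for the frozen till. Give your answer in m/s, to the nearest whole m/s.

3572 m/s

Snell's law: sin 16.3°/V₁ = sin 39.5°/V₂.
V₂ = V₁·sin 39.5°/sin 16.3° = 1576 × 2.2663 = 3571.71 m/s.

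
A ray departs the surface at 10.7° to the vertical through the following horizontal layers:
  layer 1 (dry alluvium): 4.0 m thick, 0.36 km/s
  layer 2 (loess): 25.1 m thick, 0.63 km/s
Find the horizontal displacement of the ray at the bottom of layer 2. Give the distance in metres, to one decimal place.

Apply Snell's law at each interface; in layer i the horizontal offset is hᵢ·tan θᵢ.
Layer 1: θ = 10.70°; offset = 4.0·tan 10.70° = 0.756 m.
Layer 2: sin θ = 0.63·sin 10.7°/0.36 = 0.3249, θ = 18.96°; offset = 25.1·tan 18.96° = 8.623 m.
Σ offsets = 9.379 m.

9.4 m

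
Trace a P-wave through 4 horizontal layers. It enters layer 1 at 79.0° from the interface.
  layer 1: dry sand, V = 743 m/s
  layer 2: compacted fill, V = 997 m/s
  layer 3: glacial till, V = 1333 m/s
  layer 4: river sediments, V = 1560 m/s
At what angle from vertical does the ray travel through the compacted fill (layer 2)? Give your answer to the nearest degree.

From the normal: θ₁ = 90° − 79.0° = 11.0°.
Snell's law across each interface conserves sin θ / V, so sin θ_2 = V_2·sin θ₁/V₁.
sin θ_2 = 997 × sin 11.0° / 743 = 0.2560.
θ_2 = 14.84° from the vertical.

15°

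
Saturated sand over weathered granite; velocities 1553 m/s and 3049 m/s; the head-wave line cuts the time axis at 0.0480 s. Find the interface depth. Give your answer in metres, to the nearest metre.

h = tᵢ·V₁·V₂ / (2·√(V₂²−V₁²)).
√(V₂²−V₁²) = √(3049² − 1553²) = 2623.9 m/s.
h = 0.048 s × 1553 × 3049 / (2 × 2623.9) = 43.31 m.

43 m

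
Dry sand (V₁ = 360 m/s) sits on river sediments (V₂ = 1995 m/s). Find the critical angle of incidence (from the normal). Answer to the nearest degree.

10°

Critical incidence: sin θ_c = V₁/V₂ = 360/1995 = 0.1805.
θ_c = arcsin 0.1805 = 10.40°.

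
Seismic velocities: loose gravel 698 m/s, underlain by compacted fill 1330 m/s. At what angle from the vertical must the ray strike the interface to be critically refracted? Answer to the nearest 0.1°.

31.7°

At critical incidence the refracted ray runs along the interface (θ₂ = 90°), so sin θ_c = V₁/V₂.
θ_c = arcsin(698/1330) = arcsin 0.5248 = 31.66°.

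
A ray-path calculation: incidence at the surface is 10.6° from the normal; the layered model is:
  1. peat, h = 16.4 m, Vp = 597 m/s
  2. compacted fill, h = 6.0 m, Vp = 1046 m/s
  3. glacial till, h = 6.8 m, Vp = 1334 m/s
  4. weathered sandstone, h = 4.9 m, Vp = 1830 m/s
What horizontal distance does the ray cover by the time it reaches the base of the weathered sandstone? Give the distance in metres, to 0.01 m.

11.52 m

Apply Snell's law at each interface; in layer i the horizontal offset is hᵢ·tan θᵢ.
Layer 1: θ = 10.60°; offset = 16.4·tan 10.60° = 3.0692 m.
Layer 2: sin θ = 1046·sin 10.6°/597 = 0.3223, θ = 18.80°; offset = 6.0·tan 18.80° = 2.0428 m.
Layer 3: sin θ = 1334·sin 10.6°/597 = 0.4110, θ = 24.27°; offset = 6.8·tan 24.27° = 3.0661 m.
Layer 4: sin θ = 1830·sin 10.6°/597 = 0.5639, θ = 34.32°; offset = 4.9·tan 34.32° = 3.3456 m.
Total horizontal offset = 11.5236 m.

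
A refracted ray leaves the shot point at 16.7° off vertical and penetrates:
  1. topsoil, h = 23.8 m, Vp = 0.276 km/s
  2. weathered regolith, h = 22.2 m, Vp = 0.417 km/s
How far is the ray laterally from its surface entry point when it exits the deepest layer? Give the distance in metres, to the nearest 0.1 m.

17.8 m

Apply Snell's law at each interface; in layer i the horizontal offset is hᵢ·tan θᵢ.
Layer 1: θ = 16.70°; offset = 23.8·tan 16.70° = 7.140 m.
Layer 2: sin θ = 0.417·sin 16.7°/0.276 = 0.4342, θ = 25.73°; offset = 22.2·tan 25.73° = 10.699 m.
Σ offsets = 17.840 m.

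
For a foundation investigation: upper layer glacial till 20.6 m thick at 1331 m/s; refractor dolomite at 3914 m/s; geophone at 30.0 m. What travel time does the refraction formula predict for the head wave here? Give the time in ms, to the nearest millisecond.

37 ms

θ_c = arcsin(V₁/V₂) = arcsin(1331/3914) = 19.88°, cos θ_c = 0.9404.
Intercept time tᵢ = 2h cos θ_c / V₁ = 2·20.6·0.9404/1331 = 0.02911 s.
t = x/V₂ + tᵢ = 30.0/3914 + 0.02911 = 0.03677 s.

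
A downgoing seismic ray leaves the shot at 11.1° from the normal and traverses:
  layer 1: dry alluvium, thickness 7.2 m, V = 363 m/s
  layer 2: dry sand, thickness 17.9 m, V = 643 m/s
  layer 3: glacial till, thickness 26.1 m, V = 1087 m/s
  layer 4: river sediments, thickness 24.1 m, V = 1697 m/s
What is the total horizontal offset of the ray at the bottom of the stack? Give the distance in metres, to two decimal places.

76.09 m

Apply Snell's law at each interface; in layer i the horizontal offset is hᵢ·tan θᵢ.
Layer 1: θ = 11.10°; offset = 7.2·tan 11.10° = 1.4126 m.
Layer 2: sin θ = 643·sin 11.1°/363 = 0.3410, θ = 19.94°; offset = 17.9·tan 19.94° = 6.4936 m.
Layer 3: sin θ = 1087·sin 11.1°/363 = 0.5765, θ = 35.21°; offset = 26.1·tan 35.21° = 18.4150 m.
Layer 4: sin θ = 1697·sin 11.1°/363 = 0.9000, θ = 64.16°; offset = 24.1·tan 64.16° = 49.7681 m.
Σ offsets = 76.0893 m.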